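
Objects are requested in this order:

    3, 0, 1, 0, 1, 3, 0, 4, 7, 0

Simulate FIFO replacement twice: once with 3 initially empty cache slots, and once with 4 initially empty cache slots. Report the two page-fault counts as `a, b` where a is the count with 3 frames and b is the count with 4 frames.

3 frames: F F F . . . . F F F → 6 faults.
4 frames: F F F . . . . F F . → 5 faults.
5 < 6: adding a frame reduced faults, as is typical.

6, 5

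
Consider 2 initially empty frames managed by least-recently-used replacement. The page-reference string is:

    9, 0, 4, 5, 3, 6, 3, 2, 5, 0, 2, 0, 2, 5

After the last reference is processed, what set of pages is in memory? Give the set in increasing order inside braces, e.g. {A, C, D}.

9: fault, frames [9]
0: fault, frames [9, 0]
4: fault, evict 9, frames [0, 4]
5: fault, evict 0, frames [4, 5]
3: fault, evict 4, frames [5, 3]
6: fault, evict 5, frames [3, 6]
3: hit
2: fault, evict 6, frames [3, 2]
5: fault, evict 3, frames [2, 5]
0: fault, evict 2, frames [5, 0]
2: fault, evict 5, frames [0, 2]
0: hit
2: hit
5: fault, evict 0, frames [2, 5]

{2, 5}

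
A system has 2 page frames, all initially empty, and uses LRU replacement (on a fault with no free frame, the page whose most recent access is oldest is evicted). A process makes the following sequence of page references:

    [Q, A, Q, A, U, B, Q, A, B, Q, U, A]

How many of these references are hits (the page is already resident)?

Q -> fault, frames (Q)
A -> fault, frames (Q A)
Q -> hit
A -> hit
U -> fault, evict Q, frames (A U)
B -> fault, evict A, frames (U B)
Q -> fault, evict U, frames (B Q)
A -> fault, evict B, frames (Q A)
B -> fault, evict Q, frames (A B)
Q -> fault, evict A, frames (B Q)
U -> fault, evict B, frames (Q U)
A -> fault, evict Q, frames (U A)
Hits: 2.

2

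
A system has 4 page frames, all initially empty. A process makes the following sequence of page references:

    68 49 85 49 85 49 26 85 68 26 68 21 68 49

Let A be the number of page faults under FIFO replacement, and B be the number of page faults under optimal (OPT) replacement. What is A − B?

Under FIFO: F F F . . . F . . . . F F F → 7 faults.
Under OPT: F F F . . . F . . . . F . . → 5 faults.
A − B = 7 − 5 = 2.

2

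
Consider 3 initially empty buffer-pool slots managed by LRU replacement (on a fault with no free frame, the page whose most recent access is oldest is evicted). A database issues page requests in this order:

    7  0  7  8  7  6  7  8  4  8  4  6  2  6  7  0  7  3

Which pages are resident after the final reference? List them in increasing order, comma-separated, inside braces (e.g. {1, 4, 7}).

{0, 3, 7}

7 → miss, frames [7]
0 → miss, frames [7, 0]
7 → hit
8 → miss, frames [0, 7, 8]
7 → hit
6 → miss, evict 0, frames [8, 7, 6]
7 → hit
8 → hit
4 → miss, evict 6, frames [7, 8, 4]
8 → hit
4 → hit
6 → miss, evict 7, frames [8, 4, 6]
2 → miss, evict 8, frames [4, 6, 2]
6 → hit
7 → miss, evict 4, frames [2, 6, 7]
0 → miss, evict 2, frames [6, 7, 0]
7 → hit
3 → miss, evict 6, frames [0, 7, 3]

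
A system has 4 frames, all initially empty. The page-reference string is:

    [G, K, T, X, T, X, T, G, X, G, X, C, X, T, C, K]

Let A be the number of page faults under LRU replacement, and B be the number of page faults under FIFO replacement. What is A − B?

1

Under LRU: F F F F . . . . . . . F . . . F → 6 faults.
Under FIFO: F F F F . . . . . . . F . . . . → 5 faults.
A − B = 6 − 5 = 1.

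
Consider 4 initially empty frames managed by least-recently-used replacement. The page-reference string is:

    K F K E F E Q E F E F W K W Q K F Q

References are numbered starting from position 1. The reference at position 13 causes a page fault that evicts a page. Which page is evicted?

pos 1: K: fault, frames {K}
pos 2: F: fault, frames {K,F}
pos 3: K: hit
pos 4: E: fault, frames {F,K,E}
pos 5: F: hit
pos 6: E: hit
pos 7: Q: fault, frames {K,F,E,Q}
pos 8: E: hit
pos 9: F: hit
pos 10: E: hit
pos 11: F: hit
pos 12: W: fault, evict K, frames {Q,E,F,W}
pos 13: K: fault, evict Q, frames {E,F,W,K}
At position 13, page Q is evicted.

Q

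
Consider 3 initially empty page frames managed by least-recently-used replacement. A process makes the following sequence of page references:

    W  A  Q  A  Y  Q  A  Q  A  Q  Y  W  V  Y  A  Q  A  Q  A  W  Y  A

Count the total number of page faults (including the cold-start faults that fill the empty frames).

10

W: miss, frames {W}
A: miss, frames {W,A}
Q: miss, frames {W,A,Q}
A: hit
Y: miss, evict W, frames {Q,A,Y}
Q: hit
A: hit
Q: hit
A: hit
Q: hit
Y: hit
W: miss, evict A, frames {Q,Y,W}
V: miss, evict Q, frames {Y,W,V}
Y: hit
A: miss, evict W, frames {V,Y,A}
Q: miss, evict V, frames {Y,A,Q}
A: hit
Q: hit
A: hit
W: miss, evict Y, frames {Q,A,W}
Y: miss, evict Q, frames {A,W,Y}
A: hit
Page faults: 10.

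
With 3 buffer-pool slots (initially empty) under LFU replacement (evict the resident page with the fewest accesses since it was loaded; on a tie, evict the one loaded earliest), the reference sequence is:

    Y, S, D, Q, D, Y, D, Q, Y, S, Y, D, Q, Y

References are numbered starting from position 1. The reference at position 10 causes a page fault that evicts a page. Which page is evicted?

pos 1: Y → miss, frames [Y]
pos 2: S → miss, frames [Y, S]
pos 3: D → miss, frames [Y, S, D]
pos 4: Q → miss, evict Y, frames [S, D, Q]
pos 5: D → hit
pos 6: Y → miss, evict S, frames [D, Q, Y]
pos 7: D → hit
pos 8: Q → hit
pos 9: Y → hit
pos 10: S → miss, evict Q, frames [D, Y, S]
At position 10, page Q is evicted.

Q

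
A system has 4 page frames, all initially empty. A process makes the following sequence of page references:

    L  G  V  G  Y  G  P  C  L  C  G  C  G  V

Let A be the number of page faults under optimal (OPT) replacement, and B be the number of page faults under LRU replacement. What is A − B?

Under OPT: F F F . F . F F . . . . . . → 6 faults.
Under LRU: F F F . F . F F F . . . . F → 8 faults.
A − B = 6 − 8 = -2.

-2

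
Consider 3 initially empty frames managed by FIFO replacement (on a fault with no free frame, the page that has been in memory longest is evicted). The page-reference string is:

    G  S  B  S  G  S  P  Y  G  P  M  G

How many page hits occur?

G -> fault, frames {G}
S -> fault, frames {G,S}
B -> fault, frames {G,S,B}
S -> hit
G -> hit
S -> hit
P -> fault, evict G, frames {S,B,P}
Y -> fault, evict S, frames {B,P,Y}
G -> fault, evict B, frames {P,Y,G}
P -> hit
M -> fault, evict P, frames {Y,G,M}
G -> hit
Hits: 5.

5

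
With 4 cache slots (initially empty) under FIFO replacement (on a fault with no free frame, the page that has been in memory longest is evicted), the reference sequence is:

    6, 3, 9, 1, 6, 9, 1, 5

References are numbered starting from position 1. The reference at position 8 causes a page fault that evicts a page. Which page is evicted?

6

pos 1: 6 → miss, frames {6}
pos 2: 3 → miss, frames {6,3}
pos 3: 9 → miss, frames {6,3,9}
pos 4: 1 → miss, frames {6,3,9,1}
pos 5: 6 → hit
pos 6: 9 → hit
pos 7: 1 → hit
pos 8: 5 → miss, evict 6, frames {3,9,1,5}
At position 8, page 6 is evicted.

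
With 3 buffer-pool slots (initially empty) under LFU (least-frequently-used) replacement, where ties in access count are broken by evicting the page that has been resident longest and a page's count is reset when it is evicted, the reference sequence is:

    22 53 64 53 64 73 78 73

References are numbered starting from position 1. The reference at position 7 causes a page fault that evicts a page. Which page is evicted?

pos 1: 22 -> fault, frames {22}
pos 2: 53 -> fault, frames {22,53}
pos 3: 64 -> fault, frames {22,53,64}
pos 4: 53 -> hit
pos 5: 64 -> hit
pos 6: 73 -> fault, evict 22, frames {53,64,73}
pos 7: 78 -> fault, evict 73, frames {53,64,78}
At position 7, page 73 is evicted.

73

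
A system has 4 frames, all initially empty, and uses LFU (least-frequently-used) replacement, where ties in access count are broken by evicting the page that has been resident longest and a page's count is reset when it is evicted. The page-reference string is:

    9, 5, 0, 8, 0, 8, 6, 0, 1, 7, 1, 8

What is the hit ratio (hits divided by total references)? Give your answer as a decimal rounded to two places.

9: miss, frames (9)
5: miss, frames (9 5)
0: miss, frames (9 5 0)
8: miss, frames (9 5 0 8)
0: hit
8: hit
6: miss, evict 9, frames (5 0 8 6)
0: hit
1: miss, evict 5, frames (0 8 6 1)
7: miss, evict 6, frames (0 8 1 7)
1: hit
8: hit
Hits: 5 of 12 references → 5/12 = 0.4167.

0.42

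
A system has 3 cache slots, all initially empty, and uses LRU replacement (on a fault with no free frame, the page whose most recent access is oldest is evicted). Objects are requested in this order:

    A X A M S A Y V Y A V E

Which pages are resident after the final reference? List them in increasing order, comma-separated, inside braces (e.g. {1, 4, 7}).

{A, E, V}

A → fault, frames {A}
X → fault, frames {A,X}
A → hit
M → fault, frames {X,A,M}
S → fault, evict X, frames {A,M,S}
A → hit
Y → fault, evict M, frames {S,A,Y}
V → fault, evict S, frames {A,Y,V}
Y → hit
A → hit
V → hit
E → fault, evict Y, frames {A,V,E}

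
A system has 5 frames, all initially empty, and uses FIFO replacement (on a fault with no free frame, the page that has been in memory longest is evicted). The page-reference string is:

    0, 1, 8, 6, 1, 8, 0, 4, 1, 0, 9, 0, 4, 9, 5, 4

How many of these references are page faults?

8

0: miss, frames {0}
1: miss, frames {0,1}
8: miss, frames {0,1,8}
6: miss, frames {0,1,8,6}
1: hit
8: hit
0: hit
4: miss, frames {0,1,8,6,4}
1: hit
0: hit
9: miss, evict 0, frames {1,8,6,4,9}
0: miss, evict 1, frames {8,6,4,9,0}
4: hit
9: hit
5: miss, evict 8, frames {6,4,9,0,5}
4: hit
Page faults: 8.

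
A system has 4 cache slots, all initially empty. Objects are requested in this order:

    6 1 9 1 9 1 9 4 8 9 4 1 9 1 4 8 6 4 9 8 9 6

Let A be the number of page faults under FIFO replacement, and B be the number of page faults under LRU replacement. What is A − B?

-1

Under FIFO: F F F . . . . F F . . . . . . . F . . . . . → 6 faults.
Under LRU: F F F . . . . F F . . . . . . . F . F . . . → 7 faults.
A − B = 6 − 7 = -1.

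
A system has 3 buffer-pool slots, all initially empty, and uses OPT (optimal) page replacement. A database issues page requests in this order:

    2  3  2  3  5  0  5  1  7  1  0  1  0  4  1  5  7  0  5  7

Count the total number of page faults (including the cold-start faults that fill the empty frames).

9

2 -> fault, frames [2]
3 -> fault, frames [2, 3]
2 -> hit
3 -> hit
5 -> fault, frames [2, 3, 5]
0 -> fault, evict 3, frames [2, 5, 0]
5 -> hit
1 -> fault, evict 2, frames [5, 0, 1]
7 -> fault, evict 5, frames [0, 1, 7]
1 -> hit
0 -> hit
1 -> hit
0 -> hit
4 -> fault, evict 0, frames [1, 7, 4]
1 -> hit
5 -> fault, evict 4, frames [1, 7, 5]
7 -> hit
0 -> fault, evict 1, frames [7, 5, 0]
5 -> hit
7 -> hit
Page faults: 9.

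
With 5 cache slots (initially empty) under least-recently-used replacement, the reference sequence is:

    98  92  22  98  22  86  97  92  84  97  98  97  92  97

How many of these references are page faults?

7

98 -> miss, frames [98]
92 -> miss, frames [98, 92]
22 -> miss, frames [98, 92, 22]
98 -> hit
22 -> hit
86 -> miss, frames [92, 98, 22, 86]
97 -> miss, frames [92, 98, 22, 86, 97]
92 -> hit
84 -> miss, evict 98, frames [22, 86, 97, 92, 84]
97 -> hit
98 -> miss, evict 22, frames [86, 92, 84, 97, 98]
97 -> hit
92 -> hit
97 -> hit
Page faults: 7.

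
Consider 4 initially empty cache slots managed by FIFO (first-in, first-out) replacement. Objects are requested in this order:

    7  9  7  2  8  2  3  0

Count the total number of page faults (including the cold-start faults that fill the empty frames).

7 → fault, frames [7]
9 → fault, frames [7, 9]
7 → hit
2 → fault, frames [7, 9, 2]
8 → fault, frames [7, 9, 2, 8]
2 → hit
3 → fault, evict 7, frames [9, 2, 8, 3]
0 → fault, evict 9, frames [2, 8, 3, 0]
Page faults: 6.

6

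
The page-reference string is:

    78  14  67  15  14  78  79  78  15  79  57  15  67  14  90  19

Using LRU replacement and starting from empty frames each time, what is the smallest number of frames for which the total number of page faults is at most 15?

f=1: 16 faults
f=2: 15 faults
f=3: 12 faults
f=4: 10 faults
f=5: 10 faults
f=6: 8 faults
f=7: 8 faults
f=8: 8 faults
Smallest f with faults ≤ 15 is 2.

2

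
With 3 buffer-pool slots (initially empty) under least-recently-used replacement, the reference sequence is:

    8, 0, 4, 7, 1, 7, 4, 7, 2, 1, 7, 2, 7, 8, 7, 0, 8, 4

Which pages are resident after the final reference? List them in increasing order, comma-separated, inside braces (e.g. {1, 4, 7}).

8: miss, frames {8}
0: miss, frames {8,0}
4: miss, frames {8,0,4}
7: miss, evict 8, frames {0,4,7}
1: miss, evict 0, frames {4,7,1}
7: hit
4: hit
7: hit
2: miss, evict 1, frames {4,7,2}
1: miss, evict 4, frames {7,2,1}
7: hit
2: hit
7: hit
8: miss, evict 1, frames {2,7,8}
7: hit
0: miss, evict 2, frames {8,7,0}
8: hit
4: miss, evict 7, frames {0,8,4}

{0, 4, 8}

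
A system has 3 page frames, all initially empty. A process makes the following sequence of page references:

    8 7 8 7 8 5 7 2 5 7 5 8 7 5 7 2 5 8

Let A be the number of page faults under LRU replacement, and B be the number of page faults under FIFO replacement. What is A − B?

-2

Under LRU: F F . . . F . F . . . F . . . F . F → 7 faults.
Under FIFO: F F . . . F . F . . . F F F . F . F → 9 faults.
A − B = 7 − 9 = -2.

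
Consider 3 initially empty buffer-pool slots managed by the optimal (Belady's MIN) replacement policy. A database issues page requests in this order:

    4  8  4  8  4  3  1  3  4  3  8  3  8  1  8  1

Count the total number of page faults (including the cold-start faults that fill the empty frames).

5

4 -> miss, frames [4]
8 -> miss, frames [4, 8]
4 -> hit
8 -> hit
4 -> hit
3 -> miss, frames [4, 8, 3]
1 -> miss, evict 8, frames [4, 3, 1]
3 -> hit
4 -> hit
3 -> hit
8 -> miss, evict 4, frames [3, 1, 8]
3 -> hit
8 -> hit
1 -> hit
8 -> hit
1 -> hit
Page faults: 5.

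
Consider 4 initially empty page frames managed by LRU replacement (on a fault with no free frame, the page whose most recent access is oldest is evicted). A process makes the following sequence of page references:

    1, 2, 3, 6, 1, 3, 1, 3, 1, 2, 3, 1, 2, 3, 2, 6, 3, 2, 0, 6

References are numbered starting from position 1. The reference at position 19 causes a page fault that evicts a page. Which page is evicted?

1

pos 1: 1: fault, frames (1)
pos 2: 2: fault, frames (1 2)
pos 3: 3: fault, frames (1 2 3)
pos 4: 6: fault, frames (1 2 3 6)
pos 5: 1: hit
pos 6: 3: hit
pos 7: 1: hit
pos 8: 3: hit
pos 9: 1: hit
pos 10: 2: hit
pos 11: 3: hit
pos 12: 1: hit
pos 13: 2: hit
pos 14: 3: hit
pos 15: 2: hit
pos 16: 6: hit
pos 17: 3: hit
pos 18: 2: hit
pos 19: 0: fault, evict 1, frames (6 3 2 0)
At position 19, page 1 is evicted.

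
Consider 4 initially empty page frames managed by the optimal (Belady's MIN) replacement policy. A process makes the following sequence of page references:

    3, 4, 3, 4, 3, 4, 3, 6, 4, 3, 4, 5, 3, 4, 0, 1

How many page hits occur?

3 → fault, frames (3)
4 → fault, frames (3 4)
3 → hit
4 → hit
3 → hit
4 → hit
3 → hit
6 → fault, frames (3 4 6)
4 → hit
3 → hit
4 → hit
5 → fault, frames (3 4 6 5)
3 → hit
4 → hit
0 → fault, evict 5, frames (3 4 6 0)
1 → fault, evict 0, frames (3 4 6 1)
Hits: 10.

10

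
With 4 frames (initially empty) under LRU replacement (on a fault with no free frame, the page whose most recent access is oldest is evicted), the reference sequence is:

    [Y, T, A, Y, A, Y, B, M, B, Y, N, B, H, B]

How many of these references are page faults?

7

Y: fault, frames [Y]
T: fault, frames [Y, T]
A: fault, frames [Y, T, A]
Y: hit
A: hit
Y: hit
B: fault, frames [T, A, Y, B]
M: fault, evict T, frames [A, Y, B, M]
B: hit
Y: hit
N: fault, evict A, frames [M, B, Y, N]
B: hit
H: fault, evict M, frames [Y, N, B, H]
B: hit
Page faults: 7.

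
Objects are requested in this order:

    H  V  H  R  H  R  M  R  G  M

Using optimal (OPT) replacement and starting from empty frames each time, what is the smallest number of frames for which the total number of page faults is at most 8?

2

f=1: 10 faults
f=2: 5 faults
f=3: 5 faults
f=4: 5 faults
f=5: 5 faults
Smallest f with faults ≤ 8 is 2.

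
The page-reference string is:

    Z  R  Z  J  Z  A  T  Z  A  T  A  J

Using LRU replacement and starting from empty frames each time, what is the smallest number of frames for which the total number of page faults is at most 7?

f=1: 12 faults
f=2: 9 faults
f=3: 6 faults
f=4: 5 faults
f=5: 5 faults
Smallest f with faults ≤ 7 is 3.

3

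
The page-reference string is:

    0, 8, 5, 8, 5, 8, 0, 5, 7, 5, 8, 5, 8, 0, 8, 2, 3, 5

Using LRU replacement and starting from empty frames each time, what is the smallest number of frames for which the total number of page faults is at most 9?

3

f=1: 18 faults
f=2: 11 faults
f=3: 9 faults
f=4: 7 faults
f=5: 6 faults
f=6: 6 faults
Smallest f with faults ≤ 9 is 3.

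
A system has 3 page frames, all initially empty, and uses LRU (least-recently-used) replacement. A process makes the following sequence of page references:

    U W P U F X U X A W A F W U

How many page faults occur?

U -> miss, frames (U)
W -> miss, frames (U W)
P -> miss, frames (U W P)
U -> hit
F -> miss, evict W, frames (P U F)
X -> miss, evict P, frames (U F X)
U -> hit
X -> hit
A -> miss, evict F, frames (U X A)
W -> miss, evict U, frames (X A W)
A -> hit
F -> miss, evict X, frames (W A F)
W -> hit
U -> miss, evict A, frames (F W U)
Page faults: 9.

9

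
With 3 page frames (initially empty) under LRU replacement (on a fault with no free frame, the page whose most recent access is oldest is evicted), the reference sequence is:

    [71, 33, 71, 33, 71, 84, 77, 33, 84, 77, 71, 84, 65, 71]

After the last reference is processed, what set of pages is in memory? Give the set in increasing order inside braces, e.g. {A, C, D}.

{65, 71, 84}

71: miss, frames [71]
33: miss, frames [71, 33]
71: hit
33: hit
71: hit
84: miss, frames [33, 71, 84]
77: miss, evict 33, frames [71, 84, 77]
33: miss, evict 71, frames [84, 77, 33]
84: hit
77: hit
71: miss, evict 33, frames [84, 77, 71]
84: hit
65: miss, evict 77, frames [71, 84, 65]
71: hit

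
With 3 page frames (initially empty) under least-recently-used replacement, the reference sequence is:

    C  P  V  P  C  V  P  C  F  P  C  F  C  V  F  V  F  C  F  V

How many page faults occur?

5

C -> miss, frames {C}
P -> miss, frames {C,P}
V -> miss, frames {C,P,V}
P -> hit
C -> hit
V -> hit
P -> hit
C -> hit
F -> miss, evict V, frames {P,C,F}
P -> hit
C -> hit
F -> hit
C -> hit
V -> miss, evict P, frames {F,C,V}
F -> hit
V -> hit
F -> hit
C -> hit
F -> hit
V -> hit
Page faults: 5.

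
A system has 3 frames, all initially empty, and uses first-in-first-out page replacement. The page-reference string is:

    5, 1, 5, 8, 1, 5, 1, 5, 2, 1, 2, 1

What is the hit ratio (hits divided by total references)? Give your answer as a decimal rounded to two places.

0.67

5 → miss, frames (5)
1 → miss, frames (5 1)
5 → hit
8 → miss, frames (5 1 8)
1 → hit
5 → hit
1 → hit
5 → hit
2 → miss, evict 5, frames (1 8 2)
1 → hit
2 → hit
1 → hit
Hits: 8 of 12 references → 8/12 = 0.6667.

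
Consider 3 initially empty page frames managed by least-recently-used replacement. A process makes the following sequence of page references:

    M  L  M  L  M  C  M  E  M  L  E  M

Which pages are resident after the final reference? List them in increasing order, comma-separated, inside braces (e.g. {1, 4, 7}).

{E, L, M}

M: fault, frames (M)
L: fault, frames (M L)
M: hit
L: hit
M: hit
C: fault, frames (L M C)
M: hit
E: fault, evict L, frames (C M E)
M: hit
L: fault, evict C, frames (E M L)
E: hit
M: hit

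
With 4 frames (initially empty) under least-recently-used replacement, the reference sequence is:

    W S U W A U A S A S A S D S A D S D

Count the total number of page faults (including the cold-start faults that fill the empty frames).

5

W → miss, frames (W)
S → miss, frames (W S)
U → miss, frames (W S U)
W → hit
A → miss, frames (S U W A)
U → hit
A → hit
S → hit
A → hit
S → hit
A → hit
S → hit
D → miss, evict W, frames (U A S D)
S → hit
A → hit
D → hit
S → hit
D → hit
Page faults: 5.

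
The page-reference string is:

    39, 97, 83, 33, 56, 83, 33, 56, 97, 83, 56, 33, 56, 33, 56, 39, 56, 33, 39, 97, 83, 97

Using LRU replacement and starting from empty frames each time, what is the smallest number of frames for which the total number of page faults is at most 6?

f=1: 22 faults
f=2: 17 faults
f=3: 11 faults
f=4: 8 faults
f=5: 5 faults
Smallest f with faults ≤ 6 is 5.

5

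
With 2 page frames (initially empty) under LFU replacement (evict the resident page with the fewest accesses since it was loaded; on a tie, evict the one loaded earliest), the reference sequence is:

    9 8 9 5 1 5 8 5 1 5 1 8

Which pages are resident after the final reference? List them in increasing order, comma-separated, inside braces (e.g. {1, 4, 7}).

9: miss, frames {9}
8: miss, frames {9,8}
9: hit
5: miss, evict 8, frames {9,5}
1: miss, evict 5, frames {9,1}
5: miss, evict 1, frames {9,5}
8: miss, evict 5, frames {9,8}
5: miss, evict 8, frames {9,5}
1: miss, evict 5, frames {9,1}
5: miss, evict 1, frames {9,5}
1: miss, evict 5, frames {9,1}
8: miss, evict 1, frames {9,8}

{8, 9}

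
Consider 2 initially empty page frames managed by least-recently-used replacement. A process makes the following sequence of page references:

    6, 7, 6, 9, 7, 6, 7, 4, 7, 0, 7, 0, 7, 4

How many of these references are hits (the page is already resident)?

6

6 -> fault, frames [6]
7 -> fault, frames [6, 7]
6 -> hit
9 -> fault, evict 7, frames [6, 9]
7 -> fault, evict 6, frames [9, 7]
6 -> fault, evict 9, frames [7, 6]
7 -> hit
4 -> fault, evict 6, frames [7, 4]
7 -> hit
0 -> fault, evict 4, frames [7, 0]
7 -> hit
0 -> hit
7 -> hit
4 -> fault, evict 0, frames [7, 4]
Hits: 6.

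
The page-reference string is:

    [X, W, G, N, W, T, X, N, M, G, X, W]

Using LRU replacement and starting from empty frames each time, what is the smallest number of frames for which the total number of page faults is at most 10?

f=1: 12 faults
f=2: 12 faults
f=3: 11 faults
f=4: 9 faults
f=5: 8 faults
f=6: 6 faults
Smallest f with faults ≤ 10 is 4.

4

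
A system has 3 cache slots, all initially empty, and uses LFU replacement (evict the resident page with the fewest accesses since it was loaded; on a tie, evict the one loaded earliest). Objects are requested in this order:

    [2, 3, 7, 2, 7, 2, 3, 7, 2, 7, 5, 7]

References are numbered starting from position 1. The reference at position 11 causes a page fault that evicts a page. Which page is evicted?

3

pos 1: 2 -> fault, frames {2}
pos 2: 3 -> fault, frames {2,3}
pos 3: 7 -> fault, frames {2,3,7}
pos 4: 2 -> hit
pos 5: 7 -> hit
pos 6: 2 -> hit
pos 7: 3 -> hit
pos 8: 7 -> hit
pos 9: 2 -> hit
pos 10: 7 -> hit
pos 11: 5 -> fault, evict 3, frames {2,7,5}
At position 11, page 3 is evicted.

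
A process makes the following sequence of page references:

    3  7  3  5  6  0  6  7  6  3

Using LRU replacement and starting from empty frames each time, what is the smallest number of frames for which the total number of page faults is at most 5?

5

f=1: 10 faults
f=2: 7 faults
f=3: 7 faults
f=4: 7 faults
f=5: 5 faults
Smallest f with faults ≤ 5 is 5.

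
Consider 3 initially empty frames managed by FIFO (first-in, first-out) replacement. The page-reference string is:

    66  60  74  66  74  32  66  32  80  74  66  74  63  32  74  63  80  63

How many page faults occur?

66 → miss, frames [66]
60 → miss, frames [66, 60]
74 → miss, frames [66, 60, 74]
66 → hit
74 → hit
32 → miss, evict 66, frames [60, 74, 32]
66 → miss, evict 60, frames [74, 32, 66]
32 → hit
80 → miss, evict 74, frames [32, 66, 80]
74 → miss, evict 32, frames [66, 80, 74]
66 → hit
74 → hit
63 → miss, evict 66, frames [80, 74, 63]
32 → miss, evict 80, frames [74, 63, 32]
74 → hit
63 → hit
80 → miss, evict 74, frames [63, 32, 80]
63 → hit
Page faults: 10.

10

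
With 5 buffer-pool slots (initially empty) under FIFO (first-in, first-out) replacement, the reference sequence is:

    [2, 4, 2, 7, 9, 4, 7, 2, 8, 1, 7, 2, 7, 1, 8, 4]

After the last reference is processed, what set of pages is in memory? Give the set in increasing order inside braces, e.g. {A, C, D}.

{1, 2, 4, 8, 9}

2 -> miss, frames {2}
4 -> miss, frames {2,4}
2 -> hit
7 -> miss, frames {2,4,7}
9 -> miss, frames {2,4,7,9}
4 -> hit
7 -> hit
2 -> hit
8 -> miss, frames {2,4,7,9,8}
1 -> miss, evict 2, frames {4,7,9,8,1}
7 -> hit
2 -> miss, evict 4, frames {7,9,8,1,2}
7 -> hit
1 -> hit
8 -> hit
4 -> miss, evict 7, frames {9,8,1,2,4}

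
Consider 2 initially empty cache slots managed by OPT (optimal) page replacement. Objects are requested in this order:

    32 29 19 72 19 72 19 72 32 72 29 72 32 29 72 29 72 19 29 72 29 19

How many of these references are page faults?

11

32 → fault, frames [32]
29 → fault, frames [32, 29]
19 → fault, evict 29, frames [32, 19]
72 → fault, evict 32, frames [19, 72]
19 → hit
72 → hit
19 → hit
72 → hit
32 → fault, evict 19, frames [72, 32]
72 → hit
29 → fault, evict 32, frames [72, 29]
72 → hit
32 → fault, evict 72, frames [29, 32]
29 → hit
72 → fault, evict 32, frames [29, 72]
29 → hit
72 → hit
19 → fault, evict 72, frames [29, 19]
29 → hit
72 → fault, evict 19, frames [29, 72]
29 → hit
19 → fault, evict 72, frames [29, 19]
Page faults: 11.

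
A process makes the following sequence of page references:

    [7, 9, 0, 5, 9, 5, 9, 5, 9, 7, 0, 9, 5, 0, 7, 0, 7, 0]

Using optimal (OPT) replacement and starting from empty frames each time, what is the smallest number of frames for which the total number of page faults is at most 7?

f=1: 18 faults
f=2: 8 faults
f=3: 6 faults
f=4: 4 faults
Smallest f with faults ≤ 7 is 3.

3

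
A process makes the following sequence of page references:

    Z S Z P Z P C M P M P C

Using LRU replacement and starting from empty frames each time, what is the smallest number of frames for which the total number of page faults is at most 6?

f=1: 12 faults
f=2: 7 faults
f=3: 5 faults
f=4: 5 faults
f=5: 5 faults
Smallest f with faults ≤ 6 is 3.

3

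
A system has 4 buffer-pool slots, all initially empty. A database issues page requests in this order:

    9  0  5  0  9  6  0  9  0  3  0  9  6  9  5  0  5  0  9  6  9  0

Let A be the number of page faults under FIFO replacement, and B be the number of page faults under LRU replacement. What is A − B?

3

Under FIFO: F F F . . F . . . F . F . . . F F . . F . . → 9 faults.
Under LRU: F F F . . F . . . F . . . . F . . . . . . . → 6 faults.
A − B = 9 − 6 = 3.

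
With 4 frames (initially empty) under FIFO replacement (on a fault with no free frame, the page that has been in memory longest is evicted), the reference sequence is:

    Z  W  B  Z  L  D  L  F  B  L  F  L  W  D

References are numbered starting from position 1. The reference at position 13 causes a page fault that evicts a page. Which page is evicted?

B

pos 1: Z: fault, frames {Z}
pos 2: W: fault, frames {Z,W}
pos 3: B: fault, frames {Z,W,B}
pos 4: Z: hit
pos 5: L: fault, frames {Z,W,B,L}
pos 6: D: fault, evict Z, frames {W,B,L,D}
pos 7: L: hit
pos 8: F: fault, evict W, frames {B,L,D,F}
pos 9: B: hit
pos 10: L: hit
pos 11: F: hit
pos 12: L: hit
pos 13: W: fault, evict B, frames {L,D,F,W}
At position 13, page B is evicted.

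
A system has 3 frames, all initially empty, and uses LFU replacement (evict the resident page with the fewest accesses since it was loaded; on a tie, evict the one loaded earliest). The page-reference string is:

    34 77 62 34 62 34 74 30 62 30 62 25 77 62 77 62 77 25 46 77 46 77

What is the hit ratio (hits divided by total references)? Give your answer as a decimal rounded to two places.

0.59

34 → miss, frames (34)
77 → miss, frames (34 77)
62 → miss, frames (34 77 62)
34 → hit
62 → hit
34 → hit
74 → miss, evict 77, frames (34 62 74)
30 → miss, evict 74, frames (34 62 30)
62 → hit
30 → hit
62 → hit
25 → miss, evict 30, frames (34 62 25)
77 → miss, evict 25, frames (34 62 77)
62 → hit
77 → hit
62 → hit
77 → hit
25 → miss, evict 34, frames (62 77 25)
46 → miss, evict 25, frames (62 77 46)
77 → hit
46 → hit
77 → hit
Hits: 13 of 22 references → 13/22 = 0.5909.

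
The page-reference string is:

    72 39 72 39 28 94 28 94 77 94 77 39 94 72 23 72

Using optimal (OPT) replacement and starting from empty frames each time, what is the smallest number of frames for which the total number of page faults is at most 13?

2

f=1: 16 faults
f=2: 8 faults
f=3: 7 faults
f=4: 6 faults
f=5: 6 faults
f=6: 6 faults
Smallest f with faults ≤ 13 is 2.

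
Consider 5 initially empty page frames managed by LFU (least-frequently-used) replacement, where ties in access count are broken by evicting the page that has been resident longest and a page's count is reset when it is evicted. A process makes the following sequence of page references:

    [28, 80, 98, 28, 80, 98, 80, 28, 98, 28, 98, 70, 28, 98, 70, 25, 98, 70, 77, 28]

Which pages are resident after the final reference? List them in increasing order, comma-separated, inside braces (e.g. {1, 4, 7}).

28 → miss, frames (28)
80 → miss, frames (28 80)
98 → miss, frames (28 80 98)
28 → hit
80 → hit
98 → hit
80 → hit
28 → hit
98 → hit
28 → hit
98 → hit
70 → miss, frames (28 80 98 70)
28 → hit
98 → hit
70 → hit
25 → miss, frames (28 80 98 70 25)
98 → hit
70 → hit
77 → miss, evict 25, frames (28 80 98 70 77)
28 → hit

{28, 70, 77, 80, 98}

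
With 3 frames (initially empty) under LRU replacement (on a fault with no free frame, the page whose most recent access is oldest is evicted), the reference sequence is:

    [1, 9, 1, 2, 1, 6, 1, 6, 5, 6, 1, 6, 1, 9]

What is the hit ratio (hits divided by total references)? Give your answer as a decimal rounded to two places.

1: miss, frames {1}
9: miss, frames {1,9}
1: hit
2: miss, frames {9,1,2}
1: hit
6: miss, evict 9, frames {2,1,6}
1: hit
6: hit
5: miss, evict 2, frames {1,6,5}
6: hit
1: hit
6: hit
1: hit
9: miss, evict 5, frames {6,1,9}
Hits: 8 of 14 references → 8/14 = 0.5714.

0.57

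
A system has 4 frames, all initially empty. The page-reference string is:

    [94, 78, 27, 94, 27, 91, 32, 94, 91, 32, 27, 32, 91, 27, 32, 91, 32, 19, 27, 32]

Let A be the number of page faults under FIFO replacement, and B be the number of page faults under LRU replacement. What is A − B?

2

Under FIFO: F F F . . F F F . . . . . . . . . F F . → 8 faults.
Under LRU: F F F . . F F . . . . . . . . . . F . . → 6 faults.
A − B = 8 − 6 = 2.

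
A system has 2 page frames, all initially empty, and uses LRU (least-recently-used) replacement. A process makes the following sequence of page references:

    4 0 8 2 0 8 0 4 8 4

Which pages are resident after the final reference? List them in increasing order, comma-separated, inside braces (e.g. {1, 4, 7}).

{4, 8}

4 → fault, frames [4]
0 → fault, frames [4, 0]
8 → fault, evict 4, frames [0, 8]
2 → fault, evict 0, frames [8, 2]
0 → fault, evict 8, frames [2, 0]
8 → fault, evict 2, frames [0, 8]
0 → hit
4 → fault, evict 8, frames [0, 4]
8 → fault, evict 0, frames [4, 8]
4 → hit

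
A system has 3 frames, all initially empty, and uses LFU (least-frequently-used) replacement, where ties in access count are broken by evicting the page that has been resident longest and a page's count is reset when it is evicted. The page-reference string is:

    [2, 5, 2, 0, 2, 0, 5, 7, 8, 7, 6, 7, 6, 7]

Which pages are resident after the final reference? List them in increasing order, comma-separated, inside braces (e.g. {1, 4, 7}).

2: miss, frames {2}
5: miss, frames {2,5}
2: hit
0: miss, frames {2,5,0}
2: hit
0: hit
5: hit
7: miss, evict 5, frames {2,0,7}
8: miss, evict 7, frames {2,0,8}
7: miss, evict 8, frames {2,0,7}
6: miss, evict 7, frames {2,0,6}
7: miss, evict 6, frames {2,0,7}
6: miss, evict 7, frames {2,0,6}
7: miss, evict 6, frames {2,0,7}

{0, 2, 7}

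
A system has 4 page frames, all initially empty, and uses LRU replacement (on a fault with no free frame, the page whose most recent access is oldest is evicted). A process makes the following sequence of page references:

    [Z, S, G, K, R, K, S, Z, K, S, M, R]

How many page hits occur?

Z → miss, frames (Z)
S → miss, frames (Z S)
G → miss, frames (Z S G)
K → miss, frames (Z S G K)
R → miss, evict Z, frames (S G K R)
K → hit
S → hit
Z → miss, evict G, frames (R K S Z)
K → hit
S → hit
M → miss, evict R, frames (Z K S M)
R → miss, evict Z, frames (K S M R)
Hits: 4.

4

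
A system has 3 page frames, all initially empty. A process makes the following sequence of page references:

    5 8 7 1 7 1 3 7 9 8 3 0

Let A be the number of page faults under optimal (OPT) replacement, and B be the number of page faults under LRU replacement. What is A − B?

Under OPT: F F F F . . F . F . . F → 7 faults.
Under LRU: F F F F . . F . F F F F → 9 faults.
A − B = 7 − 9 = -2.

-2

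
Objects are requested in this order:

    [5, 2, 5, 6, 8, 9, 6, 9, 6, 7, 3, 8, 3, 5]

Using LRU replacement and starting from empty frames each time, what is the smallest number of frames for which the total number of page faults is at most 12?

f=1: 14 faults
f=2: 10 faults
f=3: 9 faults
f=4: 9 faults
f=5: 8 faults
f=6: 7 faults
f=7: 7 faults
Smallest f with faults ≤ 12 is 2.

2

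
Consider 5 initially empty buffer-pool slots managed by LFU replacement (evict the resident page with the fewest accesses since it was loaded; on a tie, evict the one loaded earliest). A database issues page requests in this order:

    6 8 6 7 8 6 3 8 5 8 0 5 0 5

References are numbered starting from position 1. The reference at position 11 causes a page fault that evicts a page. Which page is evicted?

pos 1: 6 -> miss, frames (6)
pos 2: 8 -> miss, frames (6 8)
pos 3: 6 -> hit
pos 4: 7 -> miss, frames (6 8 7)
pos 5: 8 -> hit
pos 6: 6 -> hit
pos 7: 3 -> miss, frames (6 8 7 3)
pos 8: 8 -> hit
pos 9: 5 -> miss, frames (6 8 7 3 5)
pos 10: 8 -> hit
pos 11: 0 -> miss, evict 7, frames (6 8 3 5 0)
At position 11, page 7 is evicted.

7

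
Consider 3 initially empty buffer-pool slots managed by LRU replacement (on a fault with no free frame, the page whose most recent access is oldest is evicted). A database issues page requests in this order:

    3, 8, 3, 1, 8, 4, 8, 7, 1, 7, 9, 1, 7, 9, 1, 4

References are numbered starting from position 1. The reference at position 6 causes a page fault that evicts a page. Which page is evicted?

3

pos 1: 3: fault, frames (3)
pos 2: 8: fault, frames (3 8)
pos 3: 3: hit
pos 4: 1: fault, frames (8 3 1)
pos 5: 8: hit
pos 6: 4: fault, evict 3, frames (1 8 4)
At position 6, page 3 is evicted.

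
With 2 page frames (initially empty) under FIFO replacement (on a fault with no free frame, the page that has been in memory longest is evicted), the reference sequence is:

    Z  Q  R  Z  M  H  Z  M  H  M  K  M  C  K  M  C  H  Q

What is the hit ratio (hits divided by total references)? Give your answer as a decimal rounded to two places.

0.06

Z -> miss, frames (Z)
Q -> miss, frames (Z Q)
R -> miss, evict Z, frames (Q R)
Z -> miss, evict Q, frames (R Z)
M -> miss, evict R, frames (Z M)
H -> miss, evict Z, frames (M H)
Z -> miss, evict M, frames (H Z)
M -> miss, evict H, frames (Z M)
H -> miss, evict Z, frames (M H)
M -> hit
K -> miss, evict M, frames (H K)
M -> miss, evict H, frames (K M)
C -> miss, evict K, frames (M C)
K -> miss, evict M, frames (C K)
M -> miss, evict C, frames (K M)
C -> miss, evict K, frames (M C)
H -> miss, evict M, frames (C H)
Q -> miss, evict C, frames (H Q)
Hits: 1 of 18 references → 1/18 = 0.0556.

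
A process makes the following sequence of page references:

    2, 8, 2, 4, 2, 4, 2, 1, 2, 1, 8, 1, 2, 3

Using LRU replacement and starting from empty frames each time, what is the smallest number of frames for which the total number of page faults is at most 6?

f=1: 14 faults
f=2: 7 faults
f=3: 6 faults
f=4: 5 faults
f=5: 5 faults
Smallest f with faults ≤ 6 is 3.

3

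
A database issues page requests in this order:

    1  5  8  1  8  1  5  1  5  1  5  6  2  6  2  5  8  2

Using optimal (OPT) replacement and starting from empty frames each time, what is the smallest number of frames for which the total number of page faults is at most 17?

2

f=1: 18 faults
f=2: 8 faults
f=3: 6 faults
f=4: 5 faults
f=5: 5 faults
Smallest f with faults ≤ 17 is 2.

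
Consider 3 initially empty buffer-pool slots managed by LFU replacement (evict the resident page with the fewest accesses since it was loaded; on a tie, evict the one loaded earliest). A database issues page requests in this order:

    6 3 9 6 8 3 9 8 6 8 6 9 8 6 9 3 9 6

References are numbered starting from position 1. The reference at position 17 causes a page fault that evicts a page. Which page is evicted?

pos 1: 6: fault, frames (6)
pos 2: 3: fault, frames (6 3)
pos 3: 9: fault, frames (6 3 9)
pos 4: 6: hit
pos 5: 8: fault, evict 3, frames (6 9 8)
pos 6: 3: fault, evict 9, frames (6 8 3)
pos 7: 9: fault, evict 8, frames (6 3 9)
pos 8: 8: fault, evict 3, frames (6 9 8)
pos 9: 6: hit
pos 10: 8: hit
pos 11: 6: hit
pos 12: 9: hit
pos 13: 8: hit
pos 14: 6: hit
pos 15: 9: hit
pos 16: 3: fault, evict 9, frames (6 8 3)
pos 17: 9: fault, evict 3, frames (6 8 9)
At position 17, page 3 is evicted.

3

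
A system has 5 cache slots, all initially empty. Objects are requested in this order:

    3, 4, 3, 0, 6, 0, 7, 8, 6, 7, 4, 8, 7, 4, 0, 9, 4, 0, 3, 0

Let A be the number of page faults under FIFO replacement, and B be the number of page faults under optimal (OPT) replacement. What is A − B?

Under FIFO: F F . F F . F F . . . . . . . F F F F . → 10 faults.
Under OPT: F F . F F . F F . . . . . . . F . . F . → 8 faults.
A − B = 10 − 8 = 2.

2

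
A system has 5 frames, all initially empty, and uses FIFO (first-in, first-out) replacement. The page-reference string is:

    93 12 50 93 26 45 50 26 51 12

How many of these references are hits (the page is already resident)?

4

93 -> fault, frames [93]
12 -> fault, frames [93, 12]
50 -> fault, frames [93, 12, 50]
93 -> hit
26 -> fault, frames [93, 12, 50, 26]
45 -> fault, frames [93, 12, 50, 26, 45]
50 -> hit
26 -> hit
51 -> fault, evict 93, frames [12, 50, 26, 45, 51]
12 -> hit
Hits: 4.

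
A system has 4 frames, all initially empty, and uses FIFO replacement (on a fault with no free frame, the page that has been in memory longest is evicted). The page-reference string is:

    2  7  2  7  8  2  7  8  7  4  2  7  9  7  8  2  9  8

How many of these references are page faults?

6

2: fault, frames [2]
7: fault, frames [2, 7]
2: hit
7: hit
8: fault, frames [2, 7, 8]
2: hit
7: hit
8: hit
7: hit
4: fault, frames [2, 7, 8, 4]
2: hit
7: hit
9: fault, evict 2, frames [7, 8, 4, 9]
7: hit
8: hit
2: fault, evict 7, frames [8, 4, 9, 2]
9: hit
8: hit
Page faults: 6.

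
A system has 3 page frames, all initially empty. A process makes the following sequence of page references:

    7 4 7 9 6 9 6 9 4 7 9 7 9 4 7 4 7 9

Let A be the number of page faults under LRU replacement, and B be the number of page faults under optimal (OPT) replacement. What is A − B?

1

Under LRU: F F . F F . . . F F . . . . . . . . → 6 faults.
Under OPT: F F . F F . . . . F . . . . . . . . → 5 faults.
A − B = 6 − 5 = 1.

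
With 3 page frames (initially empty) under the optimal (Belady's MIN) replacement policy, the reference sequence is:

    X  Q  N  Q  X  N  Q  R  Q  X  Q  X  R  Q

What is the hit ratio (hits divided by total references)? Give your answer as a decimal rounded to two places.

X -> miss, frames (X)
Q -> miss, frames (X Q)
N -> miss, frames (X Q N)
Q -> hit
X -> hit
N -> hit
Q -> hit
R -> miss, evict N, frames (X Q R)
Q -> hit
X -> hit
Q -> hit
X -> hit
R -> hit
Q -> hit
Hits: 10 of 14 references → 10/14 = 0.7143.

0.71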